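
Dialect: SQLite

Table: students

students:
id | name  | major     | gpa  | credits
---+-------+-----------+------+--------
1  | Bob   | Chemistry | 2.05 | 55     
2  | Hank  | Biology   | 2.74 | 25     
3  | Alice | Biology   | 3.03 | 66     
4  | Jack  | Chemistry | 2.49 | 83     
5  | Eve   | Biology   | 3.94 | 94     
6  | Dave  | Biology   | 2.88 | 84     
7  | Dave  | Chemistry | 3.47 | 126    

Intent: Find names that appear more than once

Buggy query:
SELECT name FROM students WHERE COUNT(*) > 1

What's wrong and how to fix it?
Bug: WHERE can't reference COUNT(*); aggregates are computed after WHERE

Fix: GROUP BY name, then filter groups with HAVING COUNT(*) > 1

Corrected query:
SELECT name FROM students GROUP BY name HAVING COUNT(*) > 1

Result:
name
----
Dave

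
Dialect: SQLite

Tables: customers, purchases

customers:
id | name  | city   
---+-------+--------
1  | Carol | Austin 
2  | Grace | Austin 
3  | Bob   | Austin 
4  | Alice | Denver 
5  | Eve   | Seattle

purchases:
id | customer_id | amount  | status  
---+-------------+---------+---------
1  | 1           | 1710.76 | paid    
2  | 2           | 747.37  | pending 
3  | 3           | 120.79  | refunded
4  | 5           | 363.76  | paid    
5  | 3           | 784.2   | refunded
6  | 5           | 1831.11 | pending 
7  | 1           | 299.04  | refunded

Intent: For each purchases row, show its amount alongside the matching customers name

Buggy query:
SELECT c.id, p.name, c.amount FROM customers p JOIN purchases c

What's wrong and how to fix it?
Bug: Missing join condition: each purchases row is matched to all customers rows instead of just its own

Fix: Specify the join condition linking the foreign key to the parent id

Corrected query:
SELECT c.id, p.name, c.amount FROM customers p JOIN purchases c ON c.customer_id = p.id

Result:
id | name  | amount 
---+-------+--------
1  | Carol | 1710.76
2  | Grace | 747.37 
3  | Bob   | 120.79 
4  | Eve   | 363.76 
5  | Bob   | 784.2  
6  | Eve   | 1831.11
7  | Carol | 299.04 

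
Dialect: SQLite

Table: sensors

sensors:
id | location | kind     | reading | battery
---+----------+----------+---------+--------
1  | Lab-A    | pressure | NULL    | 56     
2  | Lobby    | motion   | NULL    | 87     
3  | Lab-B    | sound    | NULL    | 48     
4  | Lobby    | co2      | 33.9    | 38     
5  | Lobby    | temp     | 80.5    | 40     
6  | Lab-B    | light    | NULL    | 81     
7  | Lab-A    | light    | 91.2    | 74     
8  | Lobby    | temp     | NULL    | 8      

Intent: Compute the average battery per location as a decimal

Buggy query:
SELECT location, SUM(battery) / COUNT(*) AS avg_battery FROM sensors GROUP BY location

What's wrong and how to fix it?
Bug: SUM(battery) and COUNT(*) are both integers; the division truncates the fractional part

Fix: Cast one side to REAL so the division keeps the fractional part

Corrected query:
SELECT location, SUM(battery) * 1.0 / COUNT(*) AS avg_battery FROM sensors GROUP BY location

Result:
location | avg_battery
---------+------------
Lab-A    | 65         
Lab-B    | 64.5       
Lobby    | 43.25      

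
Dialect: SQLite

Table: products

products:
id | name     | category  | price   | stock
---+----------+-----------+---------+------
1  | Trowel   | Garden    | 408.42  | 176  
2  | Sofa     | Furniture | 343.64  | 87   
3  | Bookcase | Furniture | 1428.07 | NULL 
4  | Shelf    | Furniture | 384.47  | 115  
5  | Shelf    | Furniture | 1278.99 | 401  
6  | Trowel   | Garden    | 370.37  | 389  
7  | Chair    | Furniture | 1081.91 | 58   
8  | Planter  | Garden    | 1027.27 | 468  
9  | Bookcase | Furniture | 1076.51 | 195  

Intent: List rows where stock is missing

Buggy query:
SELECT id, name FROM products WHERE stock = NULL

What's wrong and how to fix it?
Bug: '= NULL' is always unknown in SQL three-valued logic, so no rows match

Fix: Use IS NULL to test for NULL

Corrected query:
SELECT id, name FROM products WHERE stock IS NULL

Result:
id | name    
---+---------
3  | Bookcase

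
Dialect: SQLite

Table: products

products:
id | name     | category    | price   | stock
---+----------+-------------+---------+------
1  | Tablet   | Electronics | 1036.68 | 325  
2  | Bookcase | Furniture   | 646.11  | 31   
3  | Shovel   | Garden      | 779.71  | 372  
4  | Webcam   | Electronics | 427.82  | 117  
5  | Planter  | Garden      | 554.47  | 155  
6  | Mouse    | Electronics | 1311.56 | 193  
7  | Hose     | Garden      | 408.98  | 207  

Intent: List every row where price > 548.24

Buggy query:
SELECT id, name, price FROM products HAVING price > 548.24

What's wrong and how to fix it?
Bug: HAVING filters the output of aggregation, but this query has no GROUP BY and no aggregate functions, so SQLite rejects it (HAVING clause on a non-aggregate query); the condition here is per row

Fix: Use WHERE for row-level filtering

Corrected query:
SELECT id, name, price FROM products WHERE price > 548.24

Result:
id | name     | price  
---+----------+--------
1  | Tablet   | 1036.68
2  | Bookcase | 646.11 
3  | Shovel   | 779.71 
5  | Planter  | 554.47 
6  | Mouse    | 1311.56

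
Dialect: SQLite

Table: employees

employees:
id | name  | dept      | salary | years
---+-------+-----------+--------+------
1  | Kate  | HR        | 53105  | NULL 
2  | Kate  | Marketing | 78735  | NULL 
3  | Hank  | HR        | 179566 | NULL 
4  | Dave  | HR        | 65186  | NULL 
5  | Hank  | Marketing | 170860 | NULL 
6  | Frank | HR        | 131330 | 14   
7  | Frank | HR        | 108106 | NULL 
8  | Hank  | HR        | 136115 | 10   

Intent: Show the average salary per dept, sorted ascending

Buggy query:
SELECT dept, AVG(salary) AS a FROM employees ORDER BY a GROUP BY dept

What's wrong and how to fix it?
Bug: GROUP BY must precede ORDER BY

Fix: Move ORDER BY to the end, after GROUP BY

Corrected query:
SELECT dept, AVG(salary) AS a FROM employees GROUP BY dept ORDER BY a

Result:
dept      | a            
----------+--------------
HR        | 112234.666667
Marketing | 124797.5     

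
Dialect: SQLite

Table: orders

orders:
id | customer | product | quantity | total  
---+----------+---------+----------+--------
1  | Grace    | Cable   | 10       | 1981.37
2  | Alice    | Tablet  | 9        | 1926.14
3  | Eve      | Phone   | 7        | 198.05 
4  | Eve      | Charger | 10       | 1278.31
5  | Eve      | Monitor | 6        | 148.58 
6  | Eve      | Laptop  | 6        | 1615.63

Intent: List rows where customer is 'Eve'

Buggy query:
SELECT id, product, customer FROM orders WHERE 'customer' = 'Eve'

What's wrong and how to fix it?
Bug: Single quotes denote string literals in SQL; the column name is being compared as a constant string

Fix: Reference the column as customer without single quotes

Corrected query:
SELECT id, product, customer FROM orders WHERE customer = 'Eve'

Result:
id | product | customer
---+---------+---------
3  | Phone   | Eve     
4  | Charger | Eve     
5  | Monitor | Eve     
6  | Laptop  | Eve     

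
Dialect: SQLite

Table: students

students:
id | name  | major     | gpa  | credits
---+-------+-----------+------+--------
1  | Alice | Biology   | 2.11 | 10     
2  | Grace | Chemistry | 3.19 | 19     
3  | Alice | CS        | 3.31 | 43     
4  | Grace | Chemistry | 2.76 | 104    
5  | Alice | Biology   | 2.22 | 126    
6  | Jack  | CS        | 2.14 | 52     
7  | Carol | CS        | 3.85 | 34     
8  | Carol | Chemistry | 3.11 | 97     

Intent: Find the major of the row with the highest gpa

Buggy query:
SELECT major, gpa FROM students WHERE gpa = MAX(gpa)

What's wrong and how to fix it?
Bug: WHERE is evaluated per row; an aggregate over the whole table isn't defined there

Fix: Wrap MAX in a scalar subquery so WHERE compares against a single value

Corrected query:
SELECT major, gpa FROM students WHERE gpa = (SELECT MAX(gpa) FROM students)

Result:
major | gpa 
------+-----
CS    | 3.85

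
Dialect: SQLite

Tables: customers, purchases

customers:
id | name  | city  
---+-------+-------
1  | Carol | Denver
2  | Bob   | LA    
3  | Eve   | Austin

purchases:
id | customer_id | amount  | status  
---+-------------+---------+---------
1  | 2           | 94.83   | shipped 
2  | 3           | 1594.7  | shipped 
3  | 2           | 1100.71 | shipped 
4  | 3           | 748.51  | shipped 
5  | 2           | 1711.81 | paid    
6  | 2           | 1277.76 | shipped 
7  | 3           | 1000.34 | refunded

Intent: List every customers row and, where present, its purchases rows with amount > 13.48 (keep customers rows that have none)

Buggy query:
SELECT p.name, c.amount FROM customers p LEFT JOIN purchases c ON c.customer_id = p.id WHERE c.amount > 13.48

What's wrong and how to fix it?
Bug: A WHERE condition on the right-hand table after LEFT JOIN drops unmatched parents

Fix: Put 'c.amount > 13.48' in the JOIN's ON clause instead of WHERE

Corrected query:
SELECT p.name, c.amount FROM customers p LEFT JOIN purchases c ON c.customer_id = p.id AND c.amount > 13.48

Result:
name  | amount 
------+--------
Carol | NULL   
Bob   | 94.83  
Bob   | 1100.71
Bob   | 1277.76
Bob   | 1711.81
Eve   | 748.51 
Eve   | 1000.34
Eve   | 1594.7 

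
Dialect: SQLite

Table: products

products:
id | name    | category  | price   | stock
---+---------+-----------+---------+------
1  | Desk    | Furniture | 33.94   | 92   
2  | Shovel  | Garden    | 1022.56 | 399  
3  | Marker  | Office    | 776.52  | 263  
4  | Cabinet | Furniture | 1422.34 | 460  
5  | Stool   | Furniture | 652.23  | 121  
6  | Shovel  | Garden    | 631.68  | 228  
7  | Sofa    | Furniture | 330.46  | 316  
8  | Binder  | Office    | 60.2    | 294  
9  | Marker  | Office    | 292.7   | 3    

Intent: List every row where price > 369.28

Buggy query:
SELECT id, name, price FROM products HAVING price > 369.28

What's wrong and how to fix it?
Bug: This is a non-aggregate query (no GROUP BY, no aggregates), so in SQLite the HAVING clause is invalid here; a row-level condition belongs in WHERE

Fix: Replace HAVING with WHERE since the condition applies to individual rows

Corrected query:
SELECT id, name, price FROM products WHERE price > 369.28

Result:
id | name    | price  
---+---------+--------
2  | Shovel  | 1022.56
3  | Marker  | 776.52 
4  | Cabinet | 1422.34
5  | Stool   | 652.23 
6  | Shovel  | 631.68 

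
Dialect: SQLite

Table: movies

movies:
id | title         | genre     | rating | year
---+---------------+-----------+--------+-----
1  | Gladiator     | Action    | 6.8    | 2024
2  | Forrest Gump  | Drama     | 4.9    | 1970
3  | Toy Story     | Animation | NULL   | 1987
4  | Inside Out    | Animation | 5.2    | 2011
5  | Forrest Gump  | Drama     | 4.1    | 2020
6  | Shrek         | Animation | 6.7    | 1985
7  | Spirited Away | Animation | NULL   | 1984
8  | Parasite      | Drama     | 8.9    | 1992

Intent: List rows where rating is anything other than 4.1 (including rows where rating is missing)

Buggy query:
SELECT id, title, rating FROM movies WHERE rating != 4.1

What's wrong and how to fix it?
Bug: 'rating != 4.1' is unknown when rating is NULL, so NULL rows are silently excluded

Fix: Handle NULL separately with IS NULL alongside the inequality

Corrected query:
SELECT id, title, rating FROM movies WHERE rating != 4.1 OR rating IS NULL

Result:
id | title         | rating
---+---------------+-------
1  | Gladiator     | 6.8   
2  | Forrest Gump  | 4.9   
3  | Toy Story     | NULL  
4  | Inside Out    | 5.2   
6  | Shrek         | 6.7   
7  | Spirited Away | NULL  
8  | Parasite      | 8.9   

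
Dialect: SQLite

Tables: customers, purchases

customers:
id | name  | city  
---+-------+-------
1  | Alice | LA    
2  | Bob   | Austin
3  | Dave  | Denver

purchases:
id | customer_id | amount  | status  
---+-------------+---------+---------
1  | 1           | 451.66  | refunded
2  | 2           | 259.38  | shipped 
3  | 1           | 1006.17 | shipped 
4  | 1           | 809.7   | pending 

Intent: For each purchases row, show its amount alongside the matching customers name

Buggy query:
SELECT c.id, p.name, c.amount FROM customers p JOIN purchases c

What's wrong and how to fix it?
Bug: Missing join condition: each purchases row is matched to all customers rows instead of just its own

Fix: Specify the join condition linking the foreign key to the parent id

Corrected query:
SELECT c.id, p.name, c.amount FROM customers p JOIN purchases c ON c.customer_id = p.id

Result:
id | name  | amount 
---+-------+--------
1  | Alice | 451.66 
2  | Bob   | 259.38 
3  | Alice | 1006.17
4  | Alice | 809.7  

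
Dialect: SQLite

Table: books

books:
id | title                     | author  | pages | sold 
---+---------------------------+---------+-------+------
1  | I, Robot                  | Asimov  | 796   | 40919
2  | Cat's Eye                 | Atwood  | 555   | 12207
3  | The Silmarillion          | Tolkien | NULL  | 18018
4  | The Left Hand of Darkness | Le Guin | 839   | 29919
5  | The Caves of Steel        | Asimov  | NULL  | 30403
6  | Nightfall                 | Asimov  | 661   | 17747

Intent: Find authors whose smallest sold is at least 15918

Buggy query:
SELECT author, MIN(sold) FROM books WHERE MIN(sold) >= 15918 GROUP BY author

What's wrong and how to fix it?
Bug: MIN() in WHERE is a misuse of aggregate

Fix: Replace WHERE with HAVING after the GROUP BY

Corrected query:
SELECT author, MIN(sold) FROM books GROUP BY author HAVING MIN(sold) >= 15918

Result:
author  | MIN(sold)
--------+----------
Asimov  | 17747    
Le Guin | 29919    
Tolkien | 18018    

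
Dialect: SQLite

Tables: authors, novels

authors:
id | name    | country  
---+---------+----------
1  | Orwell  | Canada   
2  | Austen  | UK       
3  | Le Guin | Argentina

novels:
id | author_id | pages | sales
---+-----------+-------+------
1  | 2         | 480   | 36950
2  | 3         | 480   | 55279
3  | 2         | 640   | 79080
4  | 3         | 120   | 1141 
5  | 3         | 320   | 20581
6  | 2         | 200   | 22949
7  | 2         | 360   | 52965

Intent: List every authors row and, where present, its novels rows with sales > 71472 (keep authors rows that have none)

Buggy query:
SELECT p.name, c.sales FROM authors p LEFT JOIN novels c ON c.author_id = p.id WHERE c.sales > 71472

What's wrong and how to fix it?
Bug: A WHERE condition on the right-hand table after LEFT JOIN drops unmatched parents

Fix: Put 'c.sales > 71472' in the JOIN's ON clause instead of WHERE

Corrected query:
SELECT p.name, c.sales FROM authors p LEFT JOIN novels c ON c.author_id = p.id AND c.sales > 71472

Result:
name    | sales
--------+------
Orwell  | NULL 
Austen  | 79080
Le Guin | NULL 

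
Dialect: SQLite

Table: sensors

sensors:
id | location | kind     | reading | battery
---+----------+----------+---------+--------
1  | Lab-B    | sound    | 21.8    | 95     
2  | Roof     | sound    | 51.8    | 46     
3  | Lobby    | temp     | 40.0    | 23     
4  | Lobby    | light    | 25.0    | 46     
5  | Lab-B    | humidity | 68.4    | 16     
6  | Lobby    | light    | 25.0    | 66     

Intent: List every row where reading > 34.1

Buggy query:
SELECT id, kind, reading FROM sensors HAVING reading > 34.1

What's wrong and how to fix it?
Bug: This is a non-aggregate query (no GROUP BY, no aggregates), so in SQLite the HAVING clause is invalid here; a row-level condition belongs in WHERE

Fix: Use WHERE for row-level filtering

Corrected query:
SELECT id, kind, reading FROM sensors WHERE reading > 34.1

Result:
id | kind     | reading
---+----------+--------
2  | sound    | 51.8   
3  | temp     | 40     
5  | humidity | 68.4   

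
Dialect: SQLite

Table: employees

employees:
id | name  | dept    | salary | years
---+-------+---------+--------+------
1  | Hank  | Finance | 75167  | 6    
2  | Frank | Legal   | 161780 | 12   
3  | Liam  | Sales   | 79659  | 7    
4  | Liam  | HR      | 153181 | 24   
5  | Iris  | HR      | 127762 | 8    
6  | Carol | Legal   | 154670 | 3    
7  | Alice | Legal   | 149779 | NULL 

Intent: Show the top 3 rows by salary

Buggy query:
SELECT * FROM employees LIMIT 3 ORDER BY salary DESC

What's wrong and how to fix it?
Bug: ORDER BY cannot follow LIMIT; LIMIT is the final clause

Fix: Sort with ORDER BY, then apply LIMIT

Corrected query:
SELECT * FROM employees ORDER BY salary DESC LIMIT 3

Result:
id | name  | dept  | salary | years
---+-------+-------+--------+------
2  | Frank | Legal | 161780 | 12   
6  | Carol | Legal | 154670 | 3    
4  | Liam  | HR    | 153181 | 24   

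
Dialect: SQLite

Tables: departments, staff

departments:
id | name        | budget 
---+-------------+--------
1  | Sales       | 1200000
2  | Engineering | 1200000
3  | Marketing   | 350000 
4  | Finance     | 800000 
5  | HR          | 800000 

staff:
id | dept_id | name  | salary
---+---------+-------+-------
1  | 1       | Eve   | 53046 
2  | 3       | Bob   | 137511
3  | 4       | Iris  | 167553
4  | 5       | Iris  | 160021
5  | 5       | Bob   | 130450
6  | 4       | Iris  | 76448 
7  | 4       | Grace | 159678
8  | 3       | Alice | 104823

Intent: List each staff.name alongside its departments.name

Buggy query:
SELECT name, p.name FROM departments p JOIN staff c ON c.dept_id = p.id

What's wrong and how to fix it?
Bug: Both tables have a 'name' column; the unqualified reference is ambiguous

Fix: Prefix ambiguous columns with the table alias

Corrected query:
SELECT c.name, p.name FROM departments p JOIN staff c ON c.dept_id = p.id

Result:
name  | name     
------+----------
Eve   | Sales    
Bob   | Marketing
Iris  | Finance  
Iris  | HR       
Bob   | HR       
Iris  | Finance  
Grace | Finance  
Alice | Marketing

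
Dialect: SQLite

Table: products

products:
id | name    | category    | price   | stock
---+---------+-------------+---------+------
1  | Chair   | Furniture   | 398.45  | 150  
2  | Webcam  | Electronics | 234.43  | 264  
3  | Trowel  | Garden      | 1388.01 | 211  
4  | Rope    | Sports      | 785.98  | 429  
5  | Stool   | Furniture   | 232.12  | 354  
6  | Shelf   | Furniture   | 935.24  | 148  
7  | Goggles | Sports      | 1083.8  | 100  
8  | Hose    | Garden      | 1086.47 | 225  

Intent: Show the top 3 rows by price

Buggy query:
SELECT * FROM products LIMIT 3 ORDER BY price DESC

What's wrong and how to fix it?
Bug: LIMIT must come after ORDER BY

Fix: Sort with ORDER BY, then apply LIMIT

Corrected query:
SELECT * FROM products ORDER BY price DESC LIMIT 3

Result:
id | name    | category | price   | stock
---+---------+----------+---------+------
3  | Trowel  | Garden   | 1388.01 | 211  
8  | Hose    | Garden   | 1086.47 | 225  
7  | Goggles | Sports   | 1083.8  | 100  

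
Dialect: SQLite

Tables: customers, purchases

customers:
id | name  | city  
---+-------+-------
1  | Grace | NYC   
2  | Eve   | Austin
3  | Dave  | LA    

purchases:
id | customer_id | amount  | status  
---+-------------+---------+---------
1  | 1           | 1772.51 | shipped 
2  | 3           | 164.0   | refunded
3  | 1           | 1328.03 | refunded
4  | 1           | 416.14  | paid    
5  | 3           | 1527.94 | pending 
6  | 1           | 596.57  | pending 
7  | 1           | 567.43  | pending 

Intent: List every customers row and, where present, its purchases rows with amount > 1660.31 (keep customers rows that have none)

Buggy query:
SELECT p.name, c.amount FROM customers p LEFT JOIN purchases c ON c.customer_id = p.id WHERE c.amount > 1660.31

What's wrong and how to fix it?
Bug: A WHERE condition on the right-hand table after LEFT JOIN drops unmatched parents

Fix: Move the right-table condition into the ON clause so unmatched parents are kept

Corrected query:
SELECT p.name, c.amount FROM customers p LEFT JOIN purchases c ON c.customer_id = p.id AND c.amount > 1660.31

Result:
name  | amount 
------+--------
Grace | 1772.51
Eve   | NULL   
Dave  | NULL   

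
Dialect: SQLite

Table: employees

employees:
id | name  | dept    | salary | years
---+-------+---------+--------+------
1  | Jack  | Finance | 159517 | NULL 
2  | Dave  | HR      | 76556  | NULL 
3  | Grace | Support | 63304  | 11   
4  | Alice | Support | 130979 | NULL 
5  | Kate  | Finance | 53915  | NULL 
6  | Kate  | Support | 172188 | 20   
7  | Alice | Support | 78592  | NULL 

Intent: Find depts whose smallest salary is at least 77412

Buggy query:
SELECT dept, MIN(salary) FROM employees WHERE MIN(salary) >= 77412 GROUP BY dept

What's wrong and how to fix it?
Bug: Aggregates like MIN are computed per group after WHERE runs

Fix: Use HAVING for the per-group MIN condition

Corrected query:
SELECT dept, MIN(salary) FROM employees GROUP BY dept HAVING MIN(salary) >= 77412

Result:
(no rows)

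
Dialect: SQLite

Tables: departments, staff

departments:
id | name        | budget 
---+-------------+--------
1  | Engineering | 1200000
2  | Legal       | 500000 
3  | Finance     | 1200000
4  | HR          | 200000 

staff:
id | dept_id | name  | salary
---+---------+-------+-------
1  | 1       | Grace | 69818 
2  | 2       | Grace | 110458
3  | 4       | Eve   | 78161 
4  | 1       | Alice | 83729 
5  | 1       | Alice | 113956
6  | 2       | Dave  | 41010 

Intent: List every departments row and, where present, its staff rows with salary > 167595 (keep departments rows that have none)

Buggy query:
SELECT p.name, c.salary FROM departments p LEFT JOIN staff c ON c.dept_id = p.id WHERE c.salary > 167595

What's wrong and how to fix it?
Bug: A WHERE condition on the right-hand table after LEFT JOIN drops unmatched parents

Fix: Move the right-table condition into the ON clause so unmatched parents are kept

Corrected query:
SELECT p.name, c.salary FROM departments p LEFT JOIN staff c ON c.dept_id = p.id AND c.salary > 167595

Result:
name        | salary
------------+-------
Engineering | NULL  
Legal       | NULL  
Finance     | NULL  
HR          | NULL  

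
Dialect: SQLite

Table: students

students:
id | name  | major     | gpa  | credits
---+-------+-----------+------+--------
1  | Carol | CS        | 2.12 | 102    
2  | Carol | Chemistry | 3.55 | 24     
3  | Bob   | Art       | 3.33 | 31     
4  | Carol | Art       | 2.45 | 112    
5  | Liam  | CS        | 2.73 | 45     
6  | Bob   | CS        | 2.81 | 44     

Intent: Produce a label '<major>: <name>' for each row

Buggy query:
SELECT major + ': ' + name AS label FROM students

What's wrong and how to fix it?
Bug: SQLite uses || for string concatenation; + coerces text to numbers (yielding 0)

Fix: Replace + with || to concatenate text

Corrected query:
SELECT major || ': ' || name AS label FROM students

Result:
label           
----------------
CS: Carol       
Chemistry: Carol
Art: Bob        
Art: Carol      
CS: Liam        
CS: Bob         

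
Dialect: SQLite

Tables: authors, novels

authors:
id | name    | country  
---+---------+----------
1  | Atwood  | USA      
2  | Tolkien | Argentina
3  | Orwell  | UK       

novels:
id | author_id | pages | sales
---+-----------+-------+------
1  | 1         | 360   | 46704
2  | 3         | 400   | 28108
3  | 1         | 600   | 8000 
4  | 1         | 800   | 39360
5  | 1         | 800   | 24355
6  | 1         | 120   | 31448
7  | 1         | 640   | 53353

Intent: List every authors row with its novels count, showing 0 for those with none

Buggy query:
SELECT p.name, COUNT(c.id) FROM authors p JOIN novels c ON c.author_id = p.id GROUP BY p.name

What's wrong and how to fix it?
Bug: INNER JOIN drops authors rows that have no matching novels rows

Fix: Switch to LEFT JOIN to retain unmatched parent rows

Corrected query:
SELECT p.name, COUNT(c.id) FROM authors p LEFT JOIN novels c ON c.author_id = p.id GROUP BY p.name

Result:
name    | COUNT(c.id)
--------+------------
Atwood  | 6          
Orwell  | 1          
Tolkien | 0          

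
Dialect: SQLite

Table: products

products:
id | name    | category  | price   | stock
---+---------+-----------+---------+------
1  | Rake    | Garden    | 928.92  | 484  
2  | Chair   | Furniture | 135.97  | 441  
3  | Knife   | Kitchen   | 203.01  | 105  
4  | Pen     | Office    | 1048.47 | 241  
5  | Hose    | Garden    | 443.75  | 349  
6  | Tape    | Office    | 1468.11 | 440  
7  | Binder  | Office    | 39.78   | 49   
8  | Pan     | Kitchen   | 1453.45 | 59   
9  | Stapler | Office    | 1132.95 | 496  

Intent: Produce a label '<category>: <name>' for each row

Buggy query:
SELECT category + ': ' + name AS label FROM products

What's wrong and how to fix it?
Bug: SQLite uses || for string concatenation; + coerces text to numbers (yielding 0)

Fix: Replace + with || to concatenate text

Corrected query:
SELECT category || ': ' || name AS label FROM products

Result:
label           
----------------
Garden: Rake    
Furniture: Chair
Kitchen: Knife  
Office: Pen     
Garden: Hose    
Office: Tape    
Office: Binder  
Kitchen: Pan    
Office: Stapler 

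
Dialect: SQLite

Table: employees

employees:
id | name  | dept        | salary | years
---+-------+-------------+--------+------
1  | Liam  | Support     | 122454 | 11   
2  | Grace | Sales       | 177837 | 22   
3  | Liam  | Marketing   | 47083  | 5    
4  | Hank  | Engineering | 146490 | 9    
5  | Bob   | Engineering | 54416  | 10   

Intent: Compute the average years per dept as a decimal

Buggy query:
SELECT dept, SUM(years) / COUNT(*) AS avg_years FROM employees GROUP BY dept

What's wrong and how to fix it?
Bug: Both operands are integers, so '/' performs integer division and truncates

Fix: Multiply by 1.0 (or CAST to REAL) to force floating-point division

Corrected query:
SELECT dept, SUM(years) * 1.0 / COUNT(*) AS avg_years FROM employees GROUP BY dept

Result:
dept        | avg_years
------------+----------
Engineering | 9.5      
Marketing   | 5        
Sales       | 22       
Support     | 11       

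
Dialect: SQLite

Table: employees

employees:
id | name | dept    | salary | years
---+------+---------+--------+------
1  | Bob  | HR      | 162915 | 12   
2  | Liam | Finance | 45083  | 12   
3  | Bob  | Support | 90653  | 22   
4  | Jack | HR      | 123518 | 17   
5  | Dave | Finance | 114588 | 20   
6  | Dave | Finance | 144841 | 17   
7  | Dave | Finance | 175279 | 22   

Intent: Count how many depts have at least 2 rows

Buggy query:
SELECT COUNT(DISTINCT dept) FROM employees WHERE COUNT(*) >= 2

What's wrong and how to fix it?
Bug: COUNT(*) cannot appear in WHERE; the per-group count doesn't exist yet

Fix: Use a subquery that GROUPs and filters with HAVING, then count its rows

Corrected query:
SELECT COUNT(*) FROM (SELECT dept FROM employees GROUP BY dept HAVING COUNT(*) >= 2)

Result:
COUNT(*)
--------
2       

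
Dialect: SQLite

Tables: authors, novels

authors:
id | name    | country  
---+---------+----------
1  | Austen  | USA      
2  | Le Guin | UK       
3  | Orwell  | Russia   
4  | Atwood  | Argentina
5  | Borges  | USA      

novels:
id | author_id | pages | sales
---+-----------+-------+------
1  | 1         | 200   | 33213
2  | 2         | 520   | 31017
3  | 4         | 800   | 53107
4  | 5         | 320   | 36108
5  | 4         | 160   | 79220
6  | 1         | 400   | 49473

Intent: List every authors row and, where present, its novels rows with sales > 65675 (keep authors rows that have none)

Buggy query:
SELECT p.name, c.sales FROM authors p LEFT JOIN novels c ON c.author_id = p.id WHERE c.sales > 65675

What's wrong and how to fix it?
Bug: A WHERE condition on the right-hand table after LEFT JOIN drops unmatched parents

Fix: Put 'c.sales > 65675' in the JOIN's ON clause instead of WHERE

Corrected query:
SELECT p.name, c.sales FROM authors p LEFT JOIN novels c ON c.author_id = p.id AND c.sales > 65675

Result:
name    | sales
--------+------
Austen  | NULL 
Le Guin | NULL 
Orwell  | NULL 
Atwood  | 79220
Borges  | NULL 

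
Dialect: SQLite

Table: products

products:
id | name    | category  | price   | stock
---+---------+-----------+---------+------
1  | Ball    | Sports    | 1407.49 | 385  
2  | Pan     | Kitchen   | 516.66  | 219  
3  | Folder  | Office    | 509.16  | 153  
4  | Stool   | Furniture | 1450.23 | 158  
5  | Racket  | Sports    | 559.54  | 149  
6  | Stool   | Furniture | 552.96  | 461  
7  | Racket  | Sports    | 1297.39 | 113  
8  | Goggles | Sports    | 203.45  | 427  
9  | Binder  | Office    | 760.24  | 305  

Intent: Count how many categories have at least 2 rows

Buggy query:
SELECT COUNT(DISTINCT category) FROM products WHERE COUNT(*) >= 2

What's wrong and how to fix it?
Bug: WHERE filters individual rows, not groups, so a group-level COUNT is invalid there

Fix: Group first with HAVING COUNT(*) >= 2, then COUNT the resulting groups

Corrected query:
SELECT COUNT(*) FROM (SELECT category FROM products GROUP BY category HAVING COUNT(*) >= 2)

Result:
COUNT(*)
--------
3       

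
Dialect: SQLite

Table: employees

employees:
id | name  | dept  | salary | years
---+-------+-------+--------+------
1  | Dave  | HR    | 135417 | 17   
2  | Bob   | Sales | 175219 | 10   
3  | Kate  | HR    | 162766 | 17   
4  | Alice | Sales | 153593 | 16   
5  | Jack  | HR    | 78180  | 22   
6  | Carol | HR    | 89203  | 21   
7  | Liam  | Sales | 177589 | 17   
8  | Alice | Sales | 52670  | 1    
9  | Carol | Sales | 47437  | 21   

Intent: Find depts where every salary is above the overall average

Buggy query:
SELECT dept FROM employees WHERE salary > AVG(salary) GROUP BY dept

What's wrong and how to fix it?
Bug: AVG() is an aggregate; it can't sit directly in WHERE

Fix: Compute the overall average in a scalar subquery and compare each group's MIN against it in HAVING

Corrected query:
SELECT dept FROM employees GROUP BY dept HAVING MIN(salary) > (SELECT AVG(salary) FROM employees)

Result:
(no rows)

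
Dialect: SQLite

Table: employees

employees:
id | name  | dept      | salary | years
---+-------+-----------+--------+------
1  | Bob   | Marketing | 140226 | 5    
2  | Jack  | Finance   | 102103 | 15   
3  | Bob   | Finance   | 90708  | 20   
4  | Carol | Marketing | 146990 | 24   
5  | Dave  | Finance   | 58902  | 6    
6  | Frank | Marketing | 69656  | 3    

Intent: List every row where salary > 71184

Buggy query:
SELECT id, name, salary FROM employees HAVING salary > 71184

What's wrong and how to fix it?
Bug: This is a non-aggregate query (no GROUP BY, no aggregates), so in SQLite the HAVING clause is invalid here; a row-level condition belongs in WHERE

Fix: Use WHERE for row-level filtering

Corrected query:
SELECT id, name, salary FROM employees WHERE salary > 71184

Result:
id | name  | salary
---+-------+-------
1  | Bob   | 140226
2  | Jack  | 102103
3  | Bob   | 90708 
4  | Carol | 146990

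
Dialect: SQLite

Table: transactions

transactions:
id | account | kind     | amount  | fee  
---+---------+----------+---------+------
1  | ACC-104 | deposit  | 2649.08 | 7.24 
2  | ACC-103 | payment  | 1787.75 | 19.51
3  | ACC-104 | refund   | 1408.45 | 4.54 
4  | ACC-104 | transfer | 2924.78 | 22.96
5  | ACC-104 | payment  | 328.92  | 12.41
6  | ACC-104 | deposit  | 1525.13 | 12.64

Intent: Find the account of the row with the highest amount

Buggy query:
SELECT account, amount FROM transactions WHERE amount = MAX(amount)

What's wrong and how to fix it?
Bug: WHERE is evaluated per row; an aggregate over the whole table isn't defined there

Fix: Wrap MAX in a scalar subquery so WHERE compares against a single value

Corrected query:
SELECT account, amount FROM transactions WHERE amount = (SELECT MAX(amount) FROM transactions)

Result:
account | amount 
--------+--------
ACC-104 | 2924.78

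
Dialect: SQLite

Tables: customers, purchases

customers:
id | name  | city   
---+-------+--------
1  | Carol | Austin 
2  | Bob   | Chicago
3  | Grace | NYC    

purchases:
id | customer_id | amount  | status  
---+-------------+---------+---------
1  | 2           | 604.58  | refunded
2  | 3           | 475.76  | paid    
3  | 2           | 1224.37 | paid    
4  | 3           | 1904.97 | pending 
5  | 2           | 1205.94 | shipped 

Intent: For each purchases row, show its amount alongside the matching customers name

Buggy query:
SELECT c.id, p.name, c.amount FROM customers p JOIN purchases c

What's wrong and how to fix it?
Bug: JOIN with no ON clause produces a cartesian product; every purchases row pairs with every customers row

Fix: Specify the join condition linking the foreign key to the parent id

Corrected query:
SELECT c.id, p.name, c.amount FROM customers p JOIN purchases c ON c.customer_id = p.id

Result:
id | name  | amount 
---+-------+--------
1  | Bob   | 604.58 
2  | Grace | 475.76 
3  | Bob   | 1224.37
4  | Grace | 1904.97
5  | Bob   | 1205.94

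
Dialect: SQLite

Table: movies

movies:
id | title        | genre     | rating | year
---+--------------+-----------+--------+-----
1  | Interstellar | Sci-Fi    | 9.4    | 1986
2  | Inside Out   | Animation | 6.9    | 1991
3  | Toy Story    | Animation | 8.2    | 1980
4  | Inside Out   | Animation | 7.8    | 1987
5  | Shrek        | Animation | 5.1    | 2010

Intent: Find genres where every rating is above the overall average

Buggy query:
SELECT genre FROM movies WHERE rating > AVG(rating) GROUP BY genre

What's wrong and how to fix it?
Bug: AVG() is an aggregate; it can't sit directly in WHERE

Fix: Use a subquery for AVG and a HAVING MIN(...) filter so the condition holds for every row in the group

Corrected query:
SELECT genre FROM movies GROUP BY genre HAVING MIN(rating) > (SELECT AVG(rating) FROM movies)

Result:
genre 
------
Sci-Fi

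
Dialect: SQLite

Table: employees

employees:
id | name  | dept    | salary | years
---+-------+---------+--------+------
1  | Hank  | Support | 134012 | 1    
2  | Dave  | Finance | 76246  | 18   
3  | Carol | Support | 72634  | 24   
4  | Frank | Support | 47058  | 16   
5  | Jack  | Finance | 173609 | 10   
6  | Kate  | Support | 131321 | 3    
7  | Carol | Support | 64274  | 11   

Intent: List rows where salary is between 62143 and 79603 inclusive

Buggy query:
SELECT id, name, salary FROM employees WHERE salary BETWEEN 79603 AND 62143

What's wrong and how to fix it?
Bug: BETWEEN expects the lower bound first; with 79603 AND 62143 the range is empty

Fix: Swap the bounds so the smaller value comes first

Corrected query:
SELECT id, name, salary FROM employees WHERE salary BETWEEN 62143 AND 79603

Result:
id | name  | salary
---+-------+-------
2  | Dave  | 76246 
3  | Carol | 72634 
7  | Carol | 64274 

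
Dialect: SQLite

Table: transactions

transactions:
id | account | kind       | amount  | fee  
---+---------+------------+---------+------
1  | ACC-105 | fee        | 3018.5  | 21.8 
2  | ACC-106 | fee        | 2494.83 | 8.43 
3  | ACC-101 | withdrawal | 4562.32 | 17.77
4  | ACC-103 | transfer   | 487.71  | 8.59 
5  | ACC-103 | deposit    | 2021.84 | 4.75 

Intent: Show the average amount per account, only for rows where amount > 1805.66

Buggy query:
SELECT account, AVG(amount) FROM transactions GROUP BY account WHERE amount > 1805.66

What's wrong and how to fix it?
Bug: WHERE cannot follow GROUP BY

Fix: Move the WHERE clause before GROUP BY

Corrected query:
SELECT account, AVG(amount) FROM transactions WHERE amount > 1805.66 GROUP BY account

Result:
account | AVG(amount)
--------+------------
ACC-101 | 4562.32    
ACC-103 | 2021.84    
ACC-105 | 3018.5     
ACC-106 | 2494.83    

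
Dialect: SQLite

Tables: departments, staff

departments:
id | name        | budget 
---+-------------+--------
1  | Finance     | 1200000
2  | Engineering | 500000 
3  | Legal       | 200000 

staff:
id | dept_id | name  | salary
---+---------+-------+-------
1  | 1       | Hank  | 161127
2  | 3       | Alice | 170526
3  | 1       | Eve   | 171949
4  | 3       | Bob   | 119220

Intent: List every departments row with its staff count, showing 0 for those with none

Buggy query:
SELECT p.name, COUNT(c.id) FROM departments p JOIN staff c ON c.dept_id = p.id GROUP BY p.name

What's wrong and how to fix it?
Bug: An inner join excludes parents with zero children

Fix: Use LEFT JOIN so parents without children still appear (COUNT(c.id) gives 0)

Corrected query:
SELECT p.name, COUNT(c.id) FROM departments p LEFT JOIN staff c ON c.dept_id = p.id GROUP BY p.name

Result:
name        | COUNT(c.id)
------------+------------
Engineering | 0          
Finance     | 2          
Legal       | 2          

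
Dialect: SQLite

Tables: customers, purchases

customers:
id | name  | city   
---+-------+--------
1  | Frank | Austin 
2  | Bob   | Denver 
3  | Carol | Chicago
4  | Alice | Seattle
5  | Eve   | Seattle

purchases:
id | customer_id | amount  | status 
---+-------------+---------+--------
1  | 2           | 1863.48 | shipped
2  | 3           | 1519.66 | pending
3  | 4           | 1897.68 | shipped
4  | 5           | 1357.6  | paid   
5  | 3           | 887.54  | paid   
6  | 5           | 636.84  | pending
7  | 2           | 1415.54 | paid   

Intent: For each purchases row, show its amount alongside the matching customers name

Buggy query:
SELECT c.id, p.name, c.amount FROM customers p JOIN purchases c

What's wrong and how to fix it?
Bug: JOIN with no ON clause produces a cartesian product; every purchases row pairs with every customers row

Fix: Add ON c.customer_id = p.id to the JOIN

Corrected query:
SELECT c.id, p.name, c.amount FROM customers p JOIN purchases c ON c.customer_id = p.id

Result:
id | name  | amount 
---+-------+--------
1  | Bob   | 1863.48
2  | Carol | 1519.66
3  | Alice | 1897.68
4  | Eve   | 1357.6 
5  | Carol | 887.54 
6  | Eve   | 636.84 
7  | Bob   | 1415.54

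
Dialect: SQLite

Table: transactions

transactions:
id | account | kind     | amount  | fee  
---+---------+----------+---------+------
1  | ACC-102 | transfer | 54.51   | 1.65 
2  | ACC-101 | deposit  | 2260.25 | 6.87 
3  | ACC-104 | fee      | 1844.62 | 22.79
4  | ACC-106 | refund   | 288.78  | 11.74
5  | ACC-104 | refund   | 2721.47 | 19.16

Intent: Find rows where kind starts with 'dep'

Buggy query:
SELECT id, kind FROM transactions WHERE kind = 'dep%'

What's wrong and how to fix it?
Bug: '=' compares the literal string including the % character; pattern matching needs LIKE

Fix: Replace '=' with LIKE so 'dep%' is treated as a pattern

Corrected query:
SELECT id, kind FROM transactions WHERE kind LIKE 'dep%'

Result:
id | kind   
---+--------
2  | deposit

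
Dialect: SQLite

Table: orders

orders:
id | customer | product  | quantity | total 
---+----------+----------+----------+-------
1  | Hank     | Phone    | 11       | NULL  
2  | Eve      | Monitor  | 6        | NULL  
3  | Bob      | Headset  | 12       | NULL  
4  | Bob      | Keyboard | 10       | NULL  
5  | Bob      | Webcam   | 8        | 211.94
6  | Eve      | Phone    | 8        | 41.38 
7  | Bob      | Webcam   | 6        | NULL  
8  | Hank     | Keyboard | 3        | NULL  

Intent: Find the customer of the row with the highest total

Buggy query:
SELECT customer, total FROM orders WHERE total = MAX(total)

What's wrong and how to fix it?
Bug: MAX(total) is an aggregate and cannot be used directly in WHERE

Fix: Wrap MAX in a scalar subquery so WHERE compares against a single value

Corrected query:
SELECT customer, total FROM orders WHERE total = (SELECT MAX(total) FROM orders)

Result:
customer | total 
---------+-------
Bob      | 211.94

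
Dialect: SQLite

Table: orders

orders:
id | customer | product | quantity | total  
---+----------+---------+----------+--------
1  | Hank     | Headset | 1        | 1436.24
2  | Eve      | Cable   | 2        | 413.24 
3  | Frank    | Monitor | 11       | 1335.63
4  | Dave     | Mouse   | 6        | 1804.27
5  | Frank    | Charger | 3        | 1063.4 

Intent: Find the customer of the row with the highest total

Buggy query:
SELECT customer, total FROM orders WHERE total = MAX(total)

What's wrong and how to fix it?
Bug: MAX(total) is an aggregate and cannot be used directly in WHERE

Fix: Wrap MAX in a scalar subquery so WHERE compares against a single value

Corrected query:
SELECT customer, total FROM orders WHERE total = (SELECT MAX(total) FROM orders)

Result:
customer | total  
---------+--------
Dave     | 1804.27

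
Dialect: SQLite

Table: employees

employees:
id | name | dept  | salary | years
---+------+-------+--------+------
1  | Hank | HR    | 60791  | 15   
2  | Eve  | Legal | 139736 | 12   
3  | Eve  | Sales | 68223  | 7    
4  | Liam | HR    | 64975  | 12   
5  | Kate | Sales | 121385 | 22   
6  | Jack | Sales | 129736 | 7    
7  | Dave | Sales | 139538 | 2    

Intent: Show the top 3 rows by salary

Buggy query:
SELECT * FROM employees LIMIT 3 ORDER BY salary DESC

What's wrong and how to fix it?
Bug: LIMIT must come after ORDER BY

Fix: Sort with ORDER BY, then apply LIMIT

Corrected query:
SELECT * FROM employees ORDER BY salary DESC LIMIT 3

Result:
id | name | dept  | salary | years
---+------+-------+--------+------
2  | Eve  | Legal | 139736 | 12   
7  | Dave | Sales | 139538 | 2    
6  | Jack | Sales | 129736 | 7    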